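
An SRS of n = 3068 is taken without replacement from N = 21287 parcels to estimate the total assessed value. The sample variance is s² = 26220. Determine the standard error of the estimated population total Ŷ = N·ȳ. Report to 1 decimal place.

Var(Ŷ) = N²·Var(ȳ) = N²·(1 − n/N)·s²/n.
f = 3068/21287 = 0.14412552; Var(ȳ) = 0.85587448·26220/3068 = 7.3145465.
Var(Ŷ) = 21287² · 7.3145465 = 3.314487 × 10^9.
SE(Ŷ) = √(3.314487 × 10^9) = 57571.6.

57571.6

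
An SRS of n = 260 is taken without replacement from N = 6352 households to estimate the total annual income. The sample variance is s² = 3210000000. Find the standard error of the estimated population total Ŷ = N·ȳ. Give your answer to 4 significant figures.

2.186 × 10^7

Var(Ŷ) = N²·Var(ȳ) = N²·(1 − n/N)·s²/n.
f = 260/6352 = 0.04093199; Var(ȳ) = 0.95906801·3210000000/260 = 1.1840801 × 10^7.
Var(Ŷ) = 6352² · (1.1840801 × 10^7) = 4.777515 × 10^14.
SE(Ŷ) = √(4.777515 × 10^14) = 2.186 × 10^7.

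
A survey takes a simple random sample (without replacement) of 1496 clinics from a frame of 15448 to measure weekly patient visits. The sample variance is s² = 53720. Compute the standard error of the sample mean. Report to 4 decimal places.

5.6949

Under SRS without replacement, Var(ȳ) = (1 − f)·s²/n with f = n/N = 1496/15448 = 0.09684102.
Var(ȳ) = (1 − 0.09684102)·53720/1496 = 0.90315898·35.909091 = 32.431618.
SE(ȳ) = √(32.431618) = 5.6949.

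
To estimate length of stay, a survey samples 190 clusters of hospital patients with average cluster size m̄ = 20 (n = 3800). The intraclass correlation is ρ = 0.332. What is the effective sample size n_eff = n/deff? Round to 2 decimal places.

deff = 1 + (20 − 1)·0.332 = 1 + 6.308 = 7.308.
n_eff = 3800 / 7.308 = 519.98.

519.98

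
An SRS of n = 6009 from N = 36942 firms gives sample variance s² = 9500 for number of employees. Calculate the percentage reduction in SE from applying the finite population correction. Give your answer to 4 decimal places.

f = n/N = 6009/36942 = 0.16266039.
SE_no-fpc = √(s²/n) = 1.2573631; SE_fpc = √((1−f)s²/n) = 1.150566.
Ratio = √(1−f) = 0.91506263. Reduction = 100·(1 − 0.91506263) = 8.4937%.

8.4937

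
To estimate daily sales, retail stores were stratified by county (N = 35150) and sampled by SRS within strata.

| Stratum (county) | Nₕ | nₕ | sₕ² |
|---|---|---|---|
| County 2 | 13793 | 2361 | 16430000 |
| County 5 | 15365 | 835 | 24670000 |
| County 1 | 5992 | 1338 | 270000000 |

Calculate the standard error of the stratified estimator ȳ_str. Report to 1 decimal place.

Var(ȳ_str) = Σₕ Wₕ²(1 − fₕ)sₕ²/nₕ with Wₕ = Nₕ/N, N = 35150.
County 2: Wₕ = 0.39240398; term = 0.39240398²·(1 − 0.17117378)·16430000/2361 = 888.12045.
County 5: Wₕ = 0.43712660; term = 0.43712660²·(1 − 0.05434429)·24670000/835 = 5338.6346.
County 1: Wₕ = 0.17046942; term = 0.17046942²·(1 − 0.22329773)·270000000/1338 = 4554.6517.
Sum = 10781.407.
SE = √(10781.407) = 103.8.

103.8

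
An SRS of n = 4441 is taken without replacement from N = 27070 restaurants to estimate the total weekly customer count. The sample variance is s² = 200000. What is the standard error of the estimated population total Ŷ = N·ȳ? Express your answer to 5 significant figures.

Var(Ŷ) = N²·Var(ȳ) = N²·(1 − n/N)·s²/n.
f = 4441/27070 = 0.16405615; Var(ȳ) = 0.83594385·200000/4441 = 37.646649.
Var(Ŷ) = 27070² · 37.646649 = 2.7586896 × 10^10.
SE(Ŷ) = √(2.7586896 × 10^10) = 166090.

166090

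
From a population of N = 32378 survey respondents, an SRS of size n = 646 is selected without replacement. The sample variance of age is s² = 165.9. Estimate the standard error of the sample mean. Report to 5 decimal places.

Under SRS without replacement, Var(ȳ) = (1 − f)·s²/n with f = n/N = 646/32378 = 0.01995182.
Var(ȳ) = (1 − 0.01995182)·165.9/646 = 0.98004818·0.25681115 = 0.2516873.
SE(ȳ) = √(0.2516873) = 0.50168.

0.50168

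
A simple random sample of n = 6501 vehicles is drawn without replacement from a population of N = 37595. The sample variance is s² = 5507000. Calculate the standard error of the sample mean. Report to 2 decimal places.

26.47

Under SRS without replacement, Var(ȳ) = (1 − f)·s²/n with f = n/N = 6501/37595 = 0.17292193.
Var(ȳ) = (1 − 0.17292193)·5507000/6501 = 0.82707807·847.10045 = 700.6182.
SE(ȳ) = √(700.6182) = 26.47.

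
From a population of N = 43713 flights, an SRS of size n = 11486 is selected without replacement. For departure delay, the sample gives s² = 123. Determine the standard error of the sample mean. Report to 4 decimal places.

Under SRS without replacement, Var(ȳ) = (1 − f)·s²/n with f = n/N = 11486/43713 = 0.26275936.
Var(ȳ) = (1 − 0.26275936)·123/11486 = 0.73724064·0.010708689 = 0.0078948806.
SE(ȳ) = √(0.0078948806) = 0.0889.

0.0889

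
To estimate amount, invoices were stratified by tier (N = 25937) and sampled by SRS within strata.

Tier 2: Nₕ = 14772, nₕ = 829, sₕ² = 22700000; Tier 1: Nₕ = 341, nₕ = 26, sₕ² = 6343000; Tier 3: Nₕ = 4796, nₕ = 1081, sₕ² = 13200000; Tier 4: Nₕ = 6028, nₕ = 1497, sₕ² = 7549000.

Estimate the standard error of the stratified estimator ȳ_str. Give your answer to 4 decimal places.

Var(ȳ_str) = Σₕ Wₕ²(1 − fₕ)sₕ²/nₕ with Wₕ = Nₕ/N, N = 25937.
Tier 2: Wₕ = 0.56953387; term = 0.56953387²·(1 − 0.05611969)·22700000/829 = 8383.5386.
Tier 1: Wₕ = 0.01314724; term = 0.01314724²·(1 − 0.07624633)·6343000/26 = 38.953529.
Tier 3: Wₕ = 0.18490959; term = 0.18490959²·(1 − 0.22539616)·13200000/1081 = 323.40501.
Tier 4: Wₕ = 0.23240930; term = 0.23240930²·(1 − 0.24834107)·7549000/1497 = 204.73658.
Sum = 8950.6337.
SE = √(8950.6337) = 94.6078.

94.6078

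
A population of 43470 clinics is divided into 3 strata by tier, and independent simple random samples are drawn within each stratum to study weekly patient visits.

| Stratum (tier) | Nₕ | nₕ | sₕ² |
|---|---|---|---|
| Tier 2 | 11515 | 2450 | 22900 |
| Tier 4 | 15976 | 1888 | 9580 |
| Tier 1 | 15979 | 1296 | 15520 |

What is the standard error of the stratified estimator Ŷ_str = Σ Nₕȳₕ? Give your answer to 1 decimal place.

70195.1

Var(Ŷ_str) = Σₕ Nₕ²(1 − fₕ)sₕ²/nₕ.
Tier 2: 11515²·(1 − 2450/11515)·22900/2450 = 9.7566595 × 10^8.
Tier 4: 15976²·(1 − 1888/15976)·9580/1888 = 1.1420389 × 10^9.
Tier 1: 15979²·(1 − 1296/15979)·15520/1296 = 2.8096428 × 10^9.
Sum = 4.9273477 × 10^9.
SE = √(4.9273477 × 10^9) = 70195.1.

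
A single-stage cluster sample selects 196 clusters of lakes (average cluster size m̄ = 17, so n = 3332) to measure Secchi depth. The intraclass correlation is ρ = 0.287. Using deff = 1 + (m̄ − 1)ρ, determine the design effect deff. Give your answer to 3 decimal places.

5.592

deff = 1 + (17 − 1)·0.287 = 1 + 4.592 = 5.592.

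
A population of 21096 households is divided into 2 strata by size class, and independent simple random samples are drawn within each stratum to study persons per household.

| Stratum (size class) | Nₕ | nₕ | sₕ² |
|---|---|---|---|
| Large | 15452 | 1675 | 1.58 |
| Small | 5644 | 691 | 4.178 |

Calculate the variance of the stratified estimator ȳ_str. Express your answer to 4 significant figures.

8.310 × 10^-4

Var(ȳ_str) = Σₕ Wₕ²(1 − fₕ)sₕ²/nₕ with Wₕ = Nₕ/N, N = 21096.
Large: Wₕ = 0.73246113; term = 0.73246113²·(1 − 0.10840021)·1.58/1675 = 4.5121279 × 10^-4.
Small: Wₕ = 0.26753887; term = 0.26753887²·(1 − 0.12243090)·4.178/691 = 3.7979172 × 10^-4.
Sum = 8.3100451 × 10^-4.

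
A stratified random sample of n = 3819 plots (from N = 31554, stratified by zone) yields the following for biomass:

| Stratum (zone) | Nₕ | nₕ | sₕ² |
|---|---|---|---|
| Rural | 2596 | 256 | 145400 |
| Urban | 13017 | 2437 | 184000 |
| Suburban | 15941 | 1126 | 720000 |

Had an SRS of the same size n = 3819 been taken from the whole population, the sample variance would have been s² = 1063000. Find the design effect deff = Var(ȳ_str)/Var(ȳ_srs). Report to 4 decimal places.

0.6768

Var(ȳ_str) = Σ Wₕ²(1−fₕ)sₕ²/nₕ with Wₕ = Nₕ/31554:
  Rural: (2596/31554)²·(1−256/2596)·145400/256 = 3.4652625
  Urban: (13017/31554)²·(1−2437/13017)·184000/2437 = 10.443595
  Suburban: (15941/31554)²·(1−1126/15941)·720000/1126 = 151.67098
  → Var(ȳ_str) = 165.57984.
Var(ȳ_srs) = (1 − 3819/31554)·1063000/3819 = 244.65684.
deff = 165.57984 / 244.65684 = 0.6768.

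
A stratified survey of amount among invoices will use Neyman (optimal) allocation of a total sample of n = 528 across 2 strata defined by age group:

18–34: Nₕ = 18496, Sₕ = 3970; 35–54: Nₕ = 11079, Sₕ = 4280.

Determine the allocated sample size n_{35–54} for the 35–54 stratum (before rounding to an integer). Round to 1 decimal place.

207.2

Neyman allocation: nₕ = n·NₕSₕ / Σⱼ NⱼSⱼ.
Σ NⱼSⱼ = 18496·3970 + 11079·4280 = 1.2084724 × 10^8.
n_{35–54} = 528·11079·4280 / (1.2084724 × 10^8) = 207.2.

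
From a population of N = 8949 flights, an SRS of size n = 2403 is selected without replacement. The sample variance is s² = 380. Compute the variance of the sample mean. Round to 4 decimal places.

Under SRS without replacement, Var(ȳ) = (1 − f)·s²/n with f = n/N = 2403/8949 = 0.26852162.
Var(ȳ) = (1 − 0.26852162)·380/2403 = 0.73147838·0.15813566 = 0.11567282.

0.1157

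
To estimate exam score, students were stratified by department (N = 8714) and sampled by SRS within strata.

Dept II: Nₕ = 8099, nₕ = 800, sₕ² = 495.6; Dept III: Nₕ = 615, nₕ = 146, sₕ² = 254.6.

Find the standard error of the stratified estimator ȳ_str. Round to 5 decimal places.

Var(ȳ_str) = Σₕ Wₕ²(1 − fₕ)sₕ²/nₕ with Wₕ = Nₕ/N, N = 8714.
Dept II: Wₕ = 0.92942392; term = 0.92942392²·(1 − 0.09877763)·495.6/800 = 0.4822819.
Dept III: Wₕ = 0.07057608; term = 0.07057608²·(1 − 0.23739837)·254.6/146 = 0.0066239705.
Sum = 0.48890587.
SE = √(0.48890587) = 0.69922.

0.69922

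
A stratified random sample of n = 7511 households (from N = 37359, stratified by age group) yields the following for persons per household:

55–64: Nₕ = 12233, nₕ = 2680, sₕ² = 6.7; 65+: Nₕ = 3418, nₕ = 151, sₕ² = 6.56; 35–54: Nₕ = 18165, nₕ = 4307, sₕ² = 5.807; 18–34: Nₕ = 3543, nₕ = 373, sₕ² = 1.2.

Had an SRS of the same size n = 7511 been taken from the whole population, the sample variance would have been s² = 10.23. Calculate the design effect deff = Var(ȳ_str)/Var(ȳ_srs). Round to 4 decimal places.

0.7590

Var(ȳ_str) = Σ Wₕ²(1−fₕ)sₕ²/nₕ with Wₕ = Nₕ/37359:
  55–64: (12233/37359)²·(1−2680/12233)·6.7/2680 = 2.0932557 × 10^-4
  65+: (3418/37359)²·(1−151/3418)·6.56/151 = 3.4758226 × 10^-4
  35–54: (18165/37359)²·(1−4307/18165)·5.807/4307 = 2.4317696 × 10^-4
  18–34: (3543/37359)²·(1−373/3543)·1.2/373 = 2.5888825 × 10^-5
  → Var(ȳ_str) = 8.2597362 × 10^-4.
Var(ȳ_srs) = (1 − 7511/37359)·10.23/7511 = 0.0010881728.
deff = (8.2597362 × 10^-4) / 0.0010881728 = 0.7590.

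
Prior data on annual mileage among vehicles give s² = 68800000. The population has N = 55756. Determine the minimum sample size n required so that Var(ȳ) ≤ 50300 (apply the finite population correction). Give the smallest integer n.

Without fpc, n₀ = s²/D = 68800000/50300 = 1367.7932.
With fpc, (1 − n/N)·s²/n ≤ D requires n ≥ n₀/(1 + n₀/N) = 1367.7932/(1 + 1367.7932/55756) = 1335.0423.
Rounding up, n = 1336.

1336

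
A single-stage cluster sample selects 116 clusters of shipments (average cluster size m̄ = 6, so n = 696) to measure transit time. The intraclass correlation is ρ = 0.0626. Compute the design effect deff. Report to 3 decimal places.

1.313

deff = 1 + (6 − 1)·0.0626 = 1 + 0.313 = 1.313.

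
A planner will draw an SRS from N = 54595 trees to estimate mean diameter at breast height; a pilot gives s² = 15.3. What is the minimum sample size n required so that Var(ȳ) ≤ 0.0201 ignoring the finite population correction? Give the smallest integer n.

Without fpc, n₀ = s²/D = 15.3/0.0201 = 761.1940.
Rounding up, n = 762.

762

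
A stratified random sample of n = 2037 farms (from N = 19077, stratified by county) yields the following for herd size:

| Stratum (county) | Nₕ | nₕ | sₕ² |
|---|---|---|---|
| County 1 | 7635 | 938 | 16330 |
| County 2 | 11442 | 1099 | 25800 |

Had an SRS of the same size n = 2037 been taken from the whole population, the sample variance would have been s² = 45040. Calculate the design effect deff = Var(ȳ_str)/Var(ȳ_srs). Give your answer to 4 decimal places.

0.5104

Var(ȳ_str) = Σ Wₕ²(1−fₕ)sₕ²/nₕ with Wₕ = Nₕ/19077:
  County 1: (7635/19077)²·(1−938/7635)·16330/938 = 2.4459779
  County 2: (11442/19077)²·(1−1099/11442)·25800/1099 = 7.6339678
  → Var(ȳ_str) = 10.079946.
Var(ȳ_srs) = (1 − 2037/19077)·45040/2037 = 19.749989.
deff = 10.079946 / 19.749989 = 0.5104.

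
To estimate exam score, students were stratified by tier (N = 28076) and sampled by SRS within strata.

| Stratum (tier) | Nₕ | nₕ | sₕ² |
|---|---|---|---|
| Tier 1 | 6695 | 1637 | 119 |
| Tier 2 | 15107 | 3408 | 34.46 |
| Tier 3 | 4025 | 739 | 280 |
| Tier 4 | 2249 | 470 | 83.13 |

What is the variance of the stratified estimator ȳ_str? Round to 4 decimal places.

Var(ȳ_str) = Σₕ Wₕ²(1 − fₕ)sₕ²/nₕ with Wₕ = Nₕ/N, N = 28076.
Tier 1: Wₕ = 0.23845989; term = 0.23845989²·(1 − 0.24451083)·119/1637 = 0.0031228938.
Tier 2: Wₕ = 0.53807522; term = 0.53807522²·(1 − 0.22559079)·34.46/3408 = 0.0022671079.
Tier 3: Wₕ = 0.14336088; term = 0.14336088²·(1 − 0.18360248)·280/739 = 0.0063573565.
Tier 4: Wₕ = 0.08010400; term = 0.08010400²·(1 − 0.20898177)·83.13/470 = 8.9774885 × 10^-4.
Sum = 0.012645107.

0.0126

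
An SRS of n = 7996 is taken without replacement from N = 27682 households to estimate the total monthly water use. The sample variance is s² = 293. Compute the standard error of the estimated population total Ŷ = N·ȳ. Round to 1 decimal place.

Var(Ŷ) = N²·Var(ȳ) = N²·(1 − n/N)·s²/n.
f = 7996/27682 = 0.28885196; Var(ȳ) = 0.71114804·293/7996 = 0.026058826.
Var(Ŷ) = 27682² · 0.026058826 = 1.9968699 × 10^7.
SE(Ŷ) = √(1.9968699 × 10^7) = 4468.6.

4468.6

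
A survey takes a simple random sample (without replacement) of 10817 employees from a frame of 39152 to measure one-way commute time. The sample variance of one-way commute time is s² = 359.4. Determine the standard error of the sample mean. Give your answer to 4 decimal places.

0.1551

Under SRS without replacement, Var(ȳ) = (1 − f)·s²/n with f = n/N = 10817/39152 = 0.27628218.
Var(ȳ) = (1 − 0.27628218)·359.4/10817 = 0.72371782·0.033225478 = 0.024045871.
SE(ȳ) = √(0.024045871) = 0.1551.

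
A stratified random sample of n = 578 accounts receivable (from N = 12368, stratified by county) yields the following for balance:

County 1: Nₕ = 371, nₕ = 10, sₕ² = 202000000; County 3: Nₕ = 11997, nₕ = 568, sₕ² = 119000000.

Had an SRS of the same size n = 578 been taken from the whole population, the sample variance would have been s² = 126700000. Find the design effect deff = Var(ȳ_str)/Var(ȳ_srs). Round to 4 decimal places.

0.9833

Var(ȳ_str) = Σ Wₕ²(1−fₕ)sₕ²/nₕ with Wₕ = Nₕ/12368:
  County 1: (371/12368)²·(1−10/371)·202000000/10 = 17686.159
  County 3: (11997/12368)²·(1−568/11997)·119000000/568 = 187793.5
  → Var(ȳ_str) = 205479.66.
Var(ȳ_srs) = (1 − 578/12368)·126700000/578 = 208959.97.
deff = 205479.66 / 208959.97 = 0.9833.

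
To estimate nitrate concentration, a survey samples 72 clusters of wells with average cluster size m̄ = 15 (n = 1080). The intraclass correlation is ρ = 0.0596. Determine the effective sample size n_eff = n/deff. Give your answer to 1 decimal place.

588.7

deff = 1 + (15 − 1)·0.0596 = 1 + 0.8344 = 1.8344.
n_eff = 1080 / 1.8344 = 588.7.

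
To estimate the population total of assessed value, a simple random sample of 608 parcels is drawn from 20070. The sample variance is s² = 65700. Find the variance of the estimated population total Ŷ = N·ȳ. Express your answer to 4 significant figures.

4.221 × 10^10

Var(Ŷ) = N²·Var(ȳ) = N²·(1 − n/N)·s²/n.
f = 608/20070 = 0.03029397; Var(ȳ) = 0.96970603·65700/608 = 104.78567.
Var(Ŷ) = 20070² · 104.78567 = 4.2208181 × 10^10.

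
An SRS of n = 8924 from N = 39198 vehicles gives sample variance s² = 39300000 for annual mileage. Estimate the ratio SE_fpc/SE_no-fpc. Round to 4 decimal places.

0.8788

f = n/N = 8924/39198 = 0.22766468.
SE_no-fpc = √(s²/n) = 66.361546; SE_fpc = √((1−f)s²/n) = 58.320259.
Ratio = √(1−f) = 0.87882611.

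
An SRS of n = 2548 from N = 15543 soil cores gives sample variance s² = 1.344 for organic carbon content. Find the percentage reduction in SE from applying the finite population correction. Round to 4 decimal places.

8.5633

f = n/N = 2548/15543 = 0.16393232.
SE_no-fpc = √(s²/n) = 0.02296677; SE_fpc = √((1−f)s²/n) = 0.021000065.
Ratio = √(1−f) = 0.91436737. Reduction = 100·(1 − 0.91436737) = 8.5633%.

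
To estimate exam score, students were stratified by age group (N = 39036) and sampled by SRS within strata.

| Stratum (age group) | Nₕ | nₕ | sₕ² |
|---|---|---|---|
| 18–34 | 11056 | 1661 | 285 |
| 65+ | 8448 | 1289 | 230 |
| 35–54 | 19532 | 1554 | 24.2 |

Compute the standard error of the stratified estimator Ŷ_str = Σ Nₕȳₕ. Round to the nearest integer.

Var(Ŷ_str) = Σₕ Nₕ²(1 − fₕ)sₕ²/nₕ.
18–34: 11056²·(1 − 1661/11056)·285/1661 = 1.7822558 × 10^7.
65+: 8448²·(1 − 1289/8448)·230/1289 = 1.0791484 × 10^7.
35–54: 19532²·(1 − 1554/19532)·24.2/1554 = 5.4683014 × 10^6.
Sum = 3.4082343 × 10^7.
SE = √(3.4082343 × 10^7) = 5838.

5838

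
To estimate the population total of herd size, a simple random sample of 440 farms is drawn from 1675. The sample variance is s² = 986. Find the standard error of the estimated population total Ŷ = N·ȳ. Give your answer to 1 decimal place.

2153.0

Var(Ŷ) = N²·Var(ȳ) = N²·(1 − n/N)·s²/n.
f = 440/1675 = 0.26268657; Var(ȳ) = 0.73731343·986/440 = 1.6522524.
Var(Ŷ) = 1675² · 1.6522524 = 4.6356006 × 10^6.
SE(Ŷ) = √(4.6356006 × 10^6) = 2153.0.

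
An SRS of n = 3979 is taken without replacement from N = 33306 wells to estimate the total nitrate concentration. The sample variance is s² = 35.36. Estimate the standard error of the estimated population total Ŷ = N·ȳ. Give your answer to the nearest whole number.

2946

Var(Ŷ) = N²·Var(ȳ) = N²·(1 − n/N)·s²/n.
f = 3979/33306 = 0.11946796; Var(ȳ) = 0.88053204·35.36/3979 = 0.0078249844.
Var(Ŷ) = 33306² · 0.0078249844 = 8.6801741 × 10^6.
SE(Ŷ) = √(8.6801741 × 10^6) = 2946.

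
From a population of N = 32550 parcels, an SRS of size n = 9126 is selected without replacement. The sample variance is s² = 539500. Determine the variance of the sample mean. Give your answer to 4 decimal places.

42.5423

Under SRS without replacement, Var(ȳ) = (1 − f)·s²/n with f = n/N = 9126/32550 = 0.28036866.
Var(ȳ) = (1 − 0.28036866)·539500/9126 = 0.71963134·59.116809 = 42.542308.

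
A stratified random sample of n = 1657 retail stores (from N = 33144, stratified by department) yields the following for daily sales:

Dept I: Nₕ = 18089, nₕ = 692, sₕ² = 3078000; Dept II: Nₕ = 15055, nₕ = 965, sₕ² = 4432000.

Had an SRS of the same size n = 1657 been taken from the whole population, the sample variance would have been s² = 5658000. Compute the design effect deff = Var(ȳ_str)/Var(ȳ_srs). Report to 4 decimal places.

Var(ȳ_str) = Σ Wₕ²(1−fₕ)sₕ²/nₕ with Wₕ = Nₕ/33144:
  Dept I: (18089/33144)²·(1−692/18089)·3078000/692 = 1274.2117
  Dept II: (15055/33144)²·(1−965/15055)·4432000/965 = 886.85854
  → Var(ȳ_str) = 2161.0702.
Var(ȳ_srs) = (1 − 1657/33144)·5658000/1657 = 3243.8951.
deff = 2161.0702 / 3243.8951 = 0.6662.

0.6662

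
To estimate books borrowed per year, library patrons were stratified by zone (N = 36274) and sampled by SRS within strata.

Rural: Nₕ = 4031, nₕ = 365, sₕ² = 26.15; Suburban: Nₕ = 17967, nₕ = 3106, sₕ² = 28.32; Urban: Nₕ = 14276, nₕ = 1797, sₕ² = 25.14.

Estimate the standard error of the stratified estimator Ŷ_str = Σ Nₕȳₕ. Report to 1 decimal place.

2446.5

Var(Ŷ_str) = Σₕ Nₕ²(1 − fₕ)sₕ²/nₕ.
Rural: 4031²·(1 − 365/4031)·26.15/365 = 1.0587272 × 10^6.
Suburban: 17967²·(1 − 3106/17967)·28.32/3106 = 2.4345315 × 10^6.
Urban: 14276²·(1 − 1797/14276)·25.14/1797 = 2.4923184 × 10^6.
Sum = 5.9855771 × 10^6.
SE = √(5.9855771 × 10^6) = 2446.5.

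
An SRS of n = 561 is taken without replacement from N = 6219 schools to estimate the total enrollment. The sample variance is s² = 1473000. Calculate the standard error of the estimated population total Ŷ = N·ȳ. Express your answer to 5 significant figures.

303960

Var(Ŷ) = N²·Var(ȳ) = N²·(1 − n/N)·s²/n.
f = 561/6219 = 0.09020743; Var(ȳ) = 0.90979257·1473000/561 = 2388.8136.
Var(Ŷ) = 6219² · 2388.8136 = 9.2389662 × 10^10.
SE(Ŷ) = √(9.2389662 × 10^10) = 303960.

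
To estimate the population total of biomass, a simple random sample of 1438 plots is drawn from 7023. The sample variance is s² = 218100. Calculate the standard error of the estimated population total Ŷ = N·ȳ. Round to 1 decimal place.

77129.6

Var(Ŷ) = N²·Var(ȳ) = N²·(1 − n/N)·s²/n.
f = 1438/7023 = 0.20475580; Var(ȳ) = 0.79524420·218100/1438 = 120.61388.
Var(Ŷ) = 7023² · 120.61388 = 5.9489816 × 10^9.
SE(Ŷ) = √(5.9489816 × 10^9) = 77129.6.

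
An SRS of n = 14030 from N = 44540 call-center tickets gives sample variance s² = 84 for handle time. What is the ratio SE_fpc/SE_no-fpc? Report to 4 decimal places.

0.8276

f = n/N = 14030/44540 = 0.31499775.
SE_no-fpc = √(s²/n) = 0.077376808; SE_fpc = √((1−f)s²/n) = 0.064040808.
Ratio = √(1−f) = 0.82764862.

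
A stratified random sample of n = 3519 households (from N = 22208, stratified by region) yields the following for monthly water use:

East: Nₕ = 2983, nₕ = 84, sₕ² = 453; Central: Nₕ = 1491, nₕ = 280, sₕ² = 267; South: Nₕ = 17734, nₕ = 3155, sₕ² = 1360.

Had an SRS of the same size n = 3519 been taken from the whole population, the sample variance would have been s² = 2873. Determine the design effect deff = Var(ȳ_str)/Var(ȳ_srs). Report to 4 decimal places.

0.4716

Var(ȳ_str) = Σ Wₕ²(1−fₕ)sₕ²/nₕ with Wₕ = Nₕ/22208:
  East: (2983/22208)²·(1−84/2983)·453/84 = 0.094558699
  Central: (1491/22208)²·(1−280/1491)·267/280 = 0.0034910504
  South: (17734/22208)²·(1−3155/17734)·1360/3155 = 0.22597224
  → Var(ȳ_str) = 0.32402199.
Var(ȳ_srs) = (1 − 3519/22208)·2873/3519 = 0.68705733.
deff = 0.32402199 / 0.68705733 = 0.4716.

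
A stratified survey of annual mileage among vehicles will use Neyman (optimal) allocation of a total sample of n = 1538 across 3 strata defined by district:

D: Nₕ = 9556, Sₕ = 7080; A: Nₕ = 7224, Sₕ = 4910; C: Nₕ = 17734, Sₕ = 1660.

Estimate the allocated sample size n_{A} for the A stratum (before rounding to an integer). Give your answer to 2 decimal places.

Neyman allocation: nₕ = n·NₕSₕ / Σⱼ NⱼSⱼ.
Σ NⱼSⱼ = 9556·7080 + 7224·4910 + 17734·1660 = 1.3256476 × 10^8.
n_{A} = 1538·7224·4910 / (1.3256476 × 10^8) = 411.52.

411.52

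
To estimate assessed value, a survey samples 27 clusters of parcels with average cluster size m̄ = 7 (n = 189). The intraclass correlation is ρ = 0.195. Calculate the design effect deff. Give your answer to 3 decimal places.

deff = 1 + (7 − 1)·0.195 = 1 + 1.17 = 2.17.

2.170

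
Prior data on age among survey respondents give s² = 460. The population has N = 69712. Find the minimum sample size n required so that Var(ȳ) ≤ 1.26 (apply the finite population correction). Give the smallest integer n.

Without fpc, n₀ = s²/D = 460/1.26 = 365.0794.
With fpc, (1 − n/N)·s²/n ≤ D requires n ≥ n₀/(1 + n₀/N) = 365.0794/(1 + 365.0794/69712) = 363.1775.
Rounding up, n = 364.

364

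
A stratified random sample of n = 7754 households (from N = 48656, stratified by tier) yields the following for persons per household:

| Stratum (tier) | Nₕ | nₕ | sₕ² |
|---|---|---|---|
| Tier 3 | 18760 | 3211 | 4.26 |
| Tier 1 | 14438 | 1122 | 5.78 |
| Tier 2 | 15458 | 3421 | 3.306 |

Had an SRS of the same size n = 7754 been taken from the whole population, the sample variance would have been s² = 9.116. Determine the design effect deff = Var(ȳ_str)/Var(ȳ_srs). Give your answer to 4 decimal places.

0.6656

Var(ȳ_str) = Σ Wₕ²(1−fₕ)sₕ²/nₕ with Wₕ = Nₕ/48656:
  Tier 3: (18760/48656)²·(1−3211/18760)·4.26/3211 = 1.6346764 × 10^-4
  Tier 1: (14438/48656)²·(1−1122/14438)·5.78/1122 = 4.1835311 × 10^-4
  Tier 2: (15458/48656)²·(1−3421/15458)·3.306/3421 = 7.595363 × 10^-5
  → Var(ȳ_str) = 6.5777438 × 10^-4.
Var(ȳ_srs) = (1 − 7754/48656)·9.116/7754 = 9.8829514 × 10^-4.
deff = (6.5777438 × 10^-4) / (9.8829514 × 10^-4) = 0.6656.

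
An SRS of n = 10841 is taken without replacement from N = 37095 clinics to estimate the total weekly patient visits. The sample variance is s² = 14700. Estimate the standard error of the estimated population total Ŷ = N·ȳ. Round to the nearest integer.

36340

Var(Ŷ) = N²·Var(ȳ) = N²·(1 − n/N)·s²/n.
f = 10841/37095 = 0.29224963; Var(ȳ) = 0.70775037·14700/10841 = 0.95968365.
Var(Ŷ) = 37095² · 0.95968365 = 1.3205622 × 10^9.
SE(Ŷ) = √(1.3205622 × 10^9) = 36340.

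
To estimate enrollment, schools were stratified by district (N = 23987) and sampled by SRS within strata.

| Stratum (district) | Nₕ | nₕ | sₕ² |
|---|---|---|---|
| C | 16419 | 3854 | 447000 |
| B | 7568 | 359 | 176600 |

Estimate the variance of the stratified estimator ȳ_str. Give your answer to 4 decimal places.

88.2311

Var(ȳ_str) = Σₕ Wₕ²(1 − fₕ)sₕ²/nₕ with Wₕ = Nₕ/N, N = 23987.
C: Wₕ = 0.68449577; term = 0.68449577²·(1 − 0.23472806)·447000/3854 = 41.586573.
B: Wₕ = 0.31550423; term = 0.31550423²·(1 − 0.04743658)·176600/359 = 46.644509.
Sum = 88.231082.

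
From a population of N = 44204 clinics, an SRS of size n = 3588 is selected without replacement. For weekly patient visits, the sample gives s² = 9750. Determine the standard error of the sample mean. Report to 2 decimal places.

Under SRS without replacement, Var(ȳ) = (1 − f)·s²/n with f = n/N = 3588/44204 = 0.08116912.
Var(ȳ) = (1 − 0.08116912)·9750/3588 = 0.91883088·2.7173913 = 2.496823.
SE(ȳ) = √(2.496823) = 1.58.

1.58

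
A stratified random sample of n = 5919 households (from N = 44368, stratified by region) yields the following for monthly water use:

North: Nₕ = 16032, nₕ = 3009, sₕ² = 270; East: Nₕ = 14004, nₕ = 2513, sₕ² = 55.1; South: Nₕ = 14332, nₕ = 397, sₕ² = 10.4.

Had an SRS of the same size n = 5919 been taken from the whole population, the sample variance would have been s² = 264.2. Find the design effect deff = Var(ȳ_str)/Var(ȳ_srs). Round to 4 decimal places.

0.3611

Var(ȳ_str) = Σ Wₕ²(1−fₕ)sₕ²/nₕ with Wₕ = Nₕ/44368:
  North: (16032/44368)²·(1−3009/16032)·270/3009 = 0.009517012
  East: (14004/44368)²·(1−2513/14004)·55.1/2513 = 0.0017923769
  South: (14332/44368)²·(1−397/14332)·10.4/397 = 0.002657767
  → Var(ȳ_str) = 0.013967156.
Var(ȳ_srs) = (1 − 5919/44368)·264.2/5919 = 0.038681176.
deff = 0.013967156 / 0.038681176 = 0.3611.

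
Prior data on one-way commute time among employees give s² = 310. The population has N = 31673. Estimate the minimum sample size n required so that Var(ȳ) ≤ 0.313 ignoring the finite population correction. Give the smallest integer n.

991

Without fpc, n₀ = s²/D = 310/0.313 = 990.4153.
Rounding up, n = 991.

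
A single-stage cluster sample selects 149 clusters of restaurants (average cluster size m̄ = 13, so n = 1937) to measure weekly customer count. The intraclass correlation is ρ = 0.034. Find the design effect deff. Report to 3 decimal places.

deff = 1 + (13 − 1)·0.034 = 1 + 0.408 = 1.408.

1.408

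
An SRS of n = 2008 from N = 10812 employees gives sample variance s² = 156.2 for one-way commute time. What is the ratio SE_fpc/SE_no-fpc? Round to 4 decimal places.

f = n/N = 2008/10812 = 0.18571957.
SE_no-fpc = √(s²/n) = 0.27890652; SE_fpc = √((1−f)s²/n) = 0.25167823.
Ratio = √(1−f) = 0.90237488.

0.9024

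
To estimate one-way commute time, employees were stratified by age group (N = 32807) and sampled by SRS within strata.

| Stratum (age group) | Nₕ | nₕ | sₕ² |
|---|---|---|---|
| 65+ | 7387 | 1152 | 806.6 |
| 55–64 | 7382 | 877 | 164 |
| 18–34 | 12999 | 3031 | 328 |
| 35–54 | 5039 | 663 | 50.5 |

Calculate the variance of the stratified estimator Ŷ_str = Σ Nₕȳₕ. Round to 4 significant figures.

Var(Ŷ_str) = Σₕ Nₕ²(1 − fₕ)sₕ²/nₕ.
65+: 7387²·(1 − 1152/7387)·806.6/1152 = 3.2248558 × 10^7.
55–64: 7382²·(1 − 877/7382)·164/877 = 8.9797779 × 10^6.
18–34: 12999²·(1 − 3031/12999)·328/3031 = 1.4021868 × 10^7.
35–54: 5039²·(1 − 663/5039)·50.5/663 = 1.6795755 × 10^6.
Sum = 5.6929779 × 10^7.

5.693 × 10^7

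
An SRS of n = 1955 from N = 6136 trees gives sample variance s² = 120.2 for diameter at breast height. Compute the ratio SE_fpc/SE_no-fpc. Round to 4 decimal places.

0.8255

f = n/N = 1955/6136 = 0.31861147.
SE_no-fpc = √(s²/n) = 0.24795842; SE_fpc = √((1−f)s²/n) = 0.2046804.
Ratio = √(1−f) = 0.82546261.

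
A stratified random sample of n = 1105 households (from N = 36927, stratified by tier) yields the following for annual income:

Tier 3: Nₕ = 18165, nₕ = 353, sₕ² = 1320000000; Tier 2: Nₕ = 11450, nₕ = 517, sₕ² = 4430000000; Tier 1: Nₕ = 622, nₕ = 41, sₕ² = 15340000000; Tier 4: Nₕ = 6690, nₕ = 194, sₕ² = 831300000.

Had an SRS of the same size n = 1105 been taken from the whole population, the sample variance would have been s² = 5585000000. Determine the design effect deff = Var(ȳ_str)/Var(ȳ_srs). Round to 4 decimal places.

0.3895

Var(ȳ_str) = Σ Wₕ²(1−fₕ)sₕ²/nₕ with Wₕ = Nₕ/36927:
  Tier 3: (18165/36927)²·(1−353/18165)·1320000000/353 = 887277.08
  Tier 2: (11450/36927)²·(1−517/11450)·4430000000/517 = 786629.02
  Tier 1: (622/36927)²·(1−41/622)·15340000000/41 = 99156.221
  Tier 4: (6690/36927)²·(1−194/6690)·831300000/194 = 136565.23
  → Var(ȳ_str) = 1.9096276 × 10^6.
Var(ȳ_srs) = (1 − 1105/36927)·5585000000/1105 = 4.9030543 × 10^6.
deff = (1.9096276 × 10^6) / (4.9030543 × 10^6) = 0.3895.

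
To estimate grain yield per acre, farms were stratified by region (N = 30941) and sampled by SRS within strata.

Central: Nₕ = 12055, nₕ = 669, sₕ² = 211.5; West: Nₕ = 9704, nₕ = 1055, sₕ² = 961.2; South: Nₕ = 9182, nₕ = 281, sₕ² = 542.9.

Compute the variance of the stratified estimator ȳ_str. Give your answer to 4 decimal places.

Var(ȳ_str) = Σₕ Wₕ²(1 − fₕ)sₕ²/nₕ with Wₕ = Nₕ/N, N = 30941.
Central: Wₕ = 0.38961249; term = 0.38961249²·(1 − 0.05549564)·211.5/669 = 0.045326685.
West: Wₕ = 0.31362917; term = 0.31362917²·(1 − 0.10871805)·961.2/1055 = 0.07987471.
South: Wₕ = 0.29675835; term = 0.29675835²·(1 − 0.03060335)·542.9/281 = 0.16493807.
Sum = 0.29013947.

0.2901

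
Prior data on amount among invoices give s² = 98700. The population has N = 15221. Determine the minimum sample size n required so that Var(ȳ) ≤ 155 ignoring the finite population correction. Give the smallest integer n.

Without fpc, n₀ = s²/D = 98700/155 = 636.7742.
Rounding up, n = 637.

637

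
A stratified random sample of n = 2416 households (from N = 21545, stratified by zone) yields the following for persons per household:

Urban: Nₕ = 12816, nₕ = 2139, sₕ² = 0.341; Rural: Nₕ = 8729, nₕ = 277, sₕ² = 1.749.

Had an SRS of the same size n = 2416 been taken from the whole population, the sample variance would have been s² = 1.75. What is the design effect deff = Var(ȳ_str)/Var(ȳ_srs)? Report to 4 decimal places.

Var(ȳ_str) = Σ Wₕ²(1−fₕ)sₕ²/nₕ with Wₕ = Nₕ/21545:
  Urban: (12816/21545)²·(1−2139/12816)·0.341/2139 = 4.6995074 × 10^-5
  Rural: (8729/21545)²·(1−277/8729)·1.749/277 = 0.0010035546
  → Var(ȳ_str) = 0.0010505497.
Var(ȳ_srs) = (1 − 2416/21545)·1.75/2416 = 6.4311241 × 10^-4.
deff = 0.0010505497 / (6.4311241 × 10^-4) = 1.6335.

1.6335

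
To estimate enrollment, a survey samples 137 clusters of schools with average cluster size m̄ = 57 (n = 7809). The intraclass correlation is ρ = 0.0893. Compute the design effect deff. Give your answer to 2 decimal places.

deff = 1 + (57 − 1)·0.0893 = 1 + 5.0008 = 6.0008.

6.00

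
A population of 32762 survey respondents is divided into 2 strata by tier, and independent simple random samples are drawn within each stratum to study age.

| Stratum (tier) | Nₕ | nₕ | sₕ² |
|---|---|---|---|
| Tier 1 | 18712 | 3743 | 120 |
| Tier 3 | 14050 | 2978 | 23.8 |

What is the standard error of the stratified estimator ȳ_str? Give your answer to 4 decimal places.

0.0976

Var(ȳ_str) = Σₕ Wₕ²(1 − fₕ)sₕ²/nₕ with Wₕ = Nₕ/N, N = 32762.
Tier 1: Wₕ = 0.57114950; term = 0.57114950²·(1 − 0.20003206)·120/3743 = 0.0083663033.
Tier 3: Wₕ = 0.42885050; term = 0.42885050²·(1 − 0.21195730)·23.8/2978 = 0.0011582808.
Sum = 0.0095245841.
SE = √(0.0095245841) = 0.0976.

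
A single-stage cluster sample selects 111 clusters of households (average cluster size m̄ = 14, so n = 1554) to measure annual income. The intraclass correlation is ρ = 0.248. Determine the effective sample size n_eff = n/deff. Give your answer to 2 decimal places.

deff = 1 + (14 − 1)·0.248 = 1 + 3.224 = 4.224.
n_eff = 1554 / 4.224 = 367.90.

367.90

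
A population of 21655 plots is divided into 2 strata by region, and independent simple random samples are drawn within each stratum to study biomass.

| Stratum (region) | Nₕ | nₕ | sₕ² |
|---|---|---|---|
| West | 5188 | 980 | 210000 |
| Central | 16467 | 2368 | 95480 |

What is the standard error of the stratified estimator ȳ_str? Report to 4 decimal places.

Var(ȳ_str) = Σₕ Wₕ²(1 − fₕ)sₕ²/nₕ with Wₕ = Nₕ/N, N = 21655.
West: Wₕ = 0.23957516; term = 0.23957516²·(1 − 0.18889746)·210000/980 = 9.9759104.
Central: Wₕ = 0.76042484; term = 0.76042484²·(1 − 0.14380276)·95480/2368 = 19.962601.
Sum = 29.938511.
SE = √(29.938511) = 5.4716.

5.4716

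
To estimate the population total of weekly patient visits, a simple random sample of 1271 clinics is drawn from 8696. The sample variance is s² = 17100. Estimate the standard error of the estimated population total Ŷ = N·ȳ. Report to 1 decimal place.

29473.6

Var(Ŷ) = N²·Var(ȳ) = N²·(1 − n/N)·s²/n.
f = 1271/8696 = 0.14615915; Var(ȳ) = 0.85384085·17100/1271 = 11.487552.
Var(Ŷ) = 8696² · 11.487552 = 8.6869346 × 10^8.
SE(Ŷ) = √(8.6869346 × 10^8) = 29473.6.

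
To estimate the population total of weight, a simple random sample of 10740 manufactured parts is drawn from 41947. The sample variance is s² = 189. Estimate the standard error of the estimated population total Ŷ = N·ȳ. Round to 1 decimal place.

4799.6

Var(Ŷ) = N²·Var(ȳ) = N²·(1 − n/N)·s²/n.
f = 10740/41947 = 0.25603738; Var(ȳ) = 0.74396262·189/10740 = 0.01309208.
Var(Ŷ) = 41947² · 0.01309208 = 2.303618 × 10^7.
SE(Ŷ) = √(2.303618 × 10^7) = 4799.6.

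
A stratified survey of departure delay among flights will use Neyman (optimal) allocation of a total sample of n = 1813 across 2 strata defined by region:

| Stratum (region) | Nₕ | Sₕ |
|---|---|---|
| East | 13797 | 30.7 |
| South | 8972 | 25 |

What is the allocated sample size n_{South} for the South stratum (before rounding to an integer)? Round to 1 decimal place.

627.7

Neyman allocation: nₕ = n·NₕSₕ / Σⱼ NⱼSⱼ.
Σ NⱼSⱼ = 13797·30.7 + 8972·25 = 647867.9.
n_{South} = 1813·8972·25 / 647867.9 = 627.7.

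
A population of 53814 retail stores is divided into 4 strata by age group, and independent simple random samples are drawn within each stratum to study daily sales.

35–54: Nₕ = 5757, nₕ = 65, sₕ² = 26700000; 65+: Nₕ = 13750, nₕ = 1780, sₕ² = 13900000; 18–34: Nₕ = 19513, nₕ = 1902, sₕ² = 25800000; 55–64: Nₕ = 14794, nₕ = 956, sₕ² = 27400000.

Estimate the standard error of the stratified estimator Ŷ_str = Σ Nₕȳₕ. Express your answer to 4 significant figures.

Var(Ŷ_str) = Σₕ Nₕ²(1 − fₕ)sₕ²/nₕ.
35–54: 5757²·(1 − 65/5757)·26700000/65 = 1.3460433 × 10^13.
65+: 13750²·(1 − 1780/13750)·13900000/1780 = 1.2852619 × 10^12.
18–34: 19513²·(1 − 1902/19513)·25800000/1902 = 4.6614095 × 10^12.
55–64: 14794²·(1 − 956/14794)·27400000/956 = 5.8674799 × 10^12.
Sum = 2.5274584 × 10^13.
SE = √(2.5274584 × 10^13) = 5.027 × 10^6.

5.027 × 10^6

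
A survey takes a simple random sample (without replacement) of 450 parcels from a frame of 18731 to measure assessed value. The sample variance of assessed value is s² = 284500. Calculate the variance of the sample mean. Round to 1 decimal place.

617.0

Under SRS without replacement, Var(ȳ) = (1 − f)·s²/n with f = n/N = 450/18731 = 0.02402434.
Var(ȳ) = (1 − 0.02402434)·284500/450 = 0.97597566·632.22222 = 617.0335.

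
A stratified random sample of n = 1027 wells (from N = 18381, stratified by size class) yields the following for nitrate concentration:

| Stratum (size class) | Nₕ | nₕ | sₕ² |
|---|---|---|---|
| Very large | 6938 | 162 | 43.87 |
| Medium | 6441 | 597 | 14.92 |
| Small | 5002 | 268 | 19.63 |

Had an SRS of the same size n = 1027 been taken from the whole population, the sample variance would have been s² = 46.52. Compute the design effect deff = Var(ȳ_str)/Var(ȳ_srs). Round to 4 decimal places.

1.0662

Var(ȳ_str) = Σ Wₕ²(1−fₕ)sₕ²/nₕ with Wₕ = Nₕ/18381:
  Very large: (6938/18381)²·(1−162/6938)·43.87/162 = 0.037680967
  Medium: (6441/18381)²·(1−597/6441)·14.92/597 = 0.0027843237
  Small: (5002/18381)²·(1−268/5002)·19.63/268 = 0.0051335663
  → Var(ȳ_str) = 0.045598857.
Var(ȳ_srs) = (1 − 1027/18381)·46.52/1027 = 0.042766107.
deff = 0.045598857 / 0.042766107 = 1.0662.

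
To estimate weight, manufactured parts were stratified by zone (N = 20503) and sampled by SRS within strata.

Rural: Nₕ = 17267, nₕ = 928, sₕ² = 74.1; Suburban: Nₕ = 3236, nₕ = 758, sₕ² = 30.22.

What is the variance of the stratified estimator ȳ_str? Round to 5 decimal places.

0.05435

Var(ȳ_str) = Σₕ Wₕ²(1 − fₕ)sₕ²/nₕ with Wₕ = Nₕ/N, N = 20503.
Rural: Wₕ = 0.84216944; term = 0.84216944²·(1 − 0.05374414)·74.1/928 = 0.053589261.
Suburban: Wₕ = 0.15783056; term = 0.15783056²·(1 − 0.23423980)·30.22/758 = 7.605018 × 10^-4.
Sum = 0.054349763.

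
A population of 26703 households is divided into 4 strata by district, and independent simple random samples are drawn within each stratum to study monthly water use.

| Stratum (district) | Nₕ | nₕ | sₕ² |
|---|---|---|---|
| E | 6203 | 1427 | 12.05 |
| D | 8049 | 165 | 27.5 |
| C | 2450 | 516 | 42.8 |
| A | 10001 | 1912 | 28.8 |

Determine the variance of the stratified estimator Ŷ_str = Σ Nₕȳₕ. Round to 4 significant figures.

Var(Ŷ_str) = Σₕ Nₕ²(1 − fₕ)sₕ²/nₕ.
E: 6203²·(1 − 1427/6203)·12.05/1427 = 250166.51.
D: 8049²·(1 − 165/8049)·27.5/165 = 1.0576386 × 10^7.
C: 2450²·(1 − 516/2450)·42.8/516 = 393021.78.
A: 10001²·(1 − 1912/10001)·28.8/1912 = 1.2185486 × 10^6.
Sum = 1.2438123 × 10^7.

1.244 × 10^7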